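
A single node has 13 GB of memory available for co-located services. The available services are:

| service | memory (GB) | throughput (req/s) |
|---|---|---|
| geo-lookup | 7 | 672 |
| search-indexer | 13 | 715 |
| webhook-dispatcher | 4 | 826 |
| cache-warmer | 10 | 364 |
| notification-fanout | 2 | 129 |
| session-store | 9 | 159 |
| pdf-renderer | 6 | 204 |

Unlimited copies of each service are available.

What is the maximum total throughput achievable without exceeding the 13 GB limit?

Taking 3×webhook-dispatcher: 12 GB used, 2478 in throughput.

2478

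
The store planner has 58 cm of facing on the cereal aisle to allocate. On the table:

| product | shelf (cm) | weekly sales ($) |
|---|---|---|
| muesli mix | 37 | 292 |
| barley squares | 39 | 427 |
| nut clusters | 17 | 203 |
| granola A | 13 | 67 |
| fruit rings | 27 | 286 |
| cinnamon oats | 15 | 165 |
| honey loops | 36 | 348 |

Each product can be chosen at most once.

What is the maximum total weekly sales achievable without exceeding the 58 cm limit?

Filling by ratio: nut clusters + granola A + cinnamon oats for 435, with 13 cm left unused.
Dropping granola A and cinnamon oats frees 28 cm; slotting in barley squares (39 cm) lifts the total to 630 at 56 cm.
Runner-up barley squares + cinnamon oats tops out at 592.

630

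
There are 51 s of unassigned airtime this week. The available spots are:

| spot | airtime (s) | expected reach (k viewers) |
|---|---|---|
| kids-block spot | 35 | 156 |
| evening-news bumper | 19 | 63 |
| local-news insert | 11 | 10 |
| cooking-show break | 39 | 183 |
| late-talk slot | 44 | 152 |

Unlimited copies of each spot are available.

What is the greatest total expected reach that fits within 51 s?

The ratio ordering already packs tightly: local-news insert + cooking-show break, 50 s, 193.
Nothing else within 51 s beats 193.

193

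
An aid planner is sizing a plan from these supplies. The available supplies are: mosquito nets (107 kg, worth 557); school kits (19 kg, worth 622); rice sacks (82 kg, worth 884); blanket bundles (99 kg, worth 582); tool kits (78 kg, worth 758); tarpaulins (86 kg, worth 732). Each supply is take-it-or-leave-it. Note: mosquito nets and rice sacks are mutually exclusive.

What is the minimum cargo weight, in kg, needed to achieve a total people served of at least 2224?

179

Minimise kg subject to total people served ≥ 2224.
school kits + rice sacks + tool kits: 2264 people served at 179 kg.
Below 179 kg the best achievable stays under 2224.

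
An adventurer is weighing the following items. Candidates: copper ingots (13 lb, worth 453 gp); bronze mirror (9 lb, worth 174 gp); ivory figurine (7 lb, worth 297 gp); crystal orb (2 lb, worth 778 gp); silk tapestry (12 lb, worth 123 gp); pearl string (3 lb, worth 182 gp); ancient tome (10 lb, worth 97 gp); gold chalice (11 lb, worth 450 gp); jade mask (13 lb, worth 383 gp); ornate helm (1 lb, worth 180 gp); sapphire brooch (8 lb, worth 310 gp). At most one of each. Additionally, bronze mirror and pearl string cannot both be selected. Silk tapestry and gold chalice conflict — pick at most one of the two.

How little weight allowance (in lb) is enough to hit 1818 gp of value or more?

24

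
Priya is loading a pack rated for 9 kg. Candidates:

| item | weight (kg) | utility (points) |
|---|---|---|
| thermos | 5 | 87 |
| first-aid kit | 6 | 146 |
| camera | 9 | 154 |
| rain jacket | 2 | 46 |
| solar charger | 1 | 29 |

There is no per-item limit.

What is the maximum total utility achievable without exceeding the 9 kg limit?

By utility per kg: solar charger 29.00, first-aid kit 24.33, rain jacket 23.00 lead.
9×solar charger uses 9 of the 9 kg and totals 261.
That's the maximum — no swap from here does better than 261.

261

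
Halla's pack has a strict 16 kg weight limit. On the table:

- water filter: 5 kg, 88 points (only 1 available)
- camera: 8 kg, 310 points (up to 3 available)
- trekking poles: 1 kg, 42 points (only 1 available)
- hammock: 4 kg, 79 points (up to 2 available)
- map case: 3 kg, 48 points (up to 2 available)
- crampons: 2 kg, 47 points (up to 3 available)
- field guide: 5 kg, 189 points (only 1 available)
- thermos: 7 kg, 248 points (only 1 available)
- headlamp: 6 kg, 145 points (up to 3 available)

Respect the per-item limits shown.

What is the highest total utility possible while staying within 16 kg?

620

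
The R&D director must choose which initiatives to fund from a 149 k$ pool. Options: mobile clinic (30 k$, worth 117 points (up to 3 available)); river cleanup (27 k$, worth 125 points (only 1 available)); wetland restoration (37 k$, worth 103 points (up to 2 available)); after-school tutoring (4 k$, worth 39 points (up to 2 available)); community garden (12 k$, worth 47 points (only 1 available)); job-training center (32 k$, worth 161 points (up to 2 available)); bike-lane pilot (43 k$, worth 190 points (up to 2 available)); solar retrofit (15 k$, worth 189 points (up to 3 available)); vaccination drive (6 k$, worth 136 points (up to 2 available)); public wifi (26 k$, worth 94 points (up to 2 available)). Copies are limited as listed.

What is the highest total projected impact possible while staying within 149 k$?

1286

The ratio ordering already packs tightly: 2×after-school tutoring + community garden + 2×job-training center + 3×solar retrofit + 2×vaccination drive, 141 k$, 1286.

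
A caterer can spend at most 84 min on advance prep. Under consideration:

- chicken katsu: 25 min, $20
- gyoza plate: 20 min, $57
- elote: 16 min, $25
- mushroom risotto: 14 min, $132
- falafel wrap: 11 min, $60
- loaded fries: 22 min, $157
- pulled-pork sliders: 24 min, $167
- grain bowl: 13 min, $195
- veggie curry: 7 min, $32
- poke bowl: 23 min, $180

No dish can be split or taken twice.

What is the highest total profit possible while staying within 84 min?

Ranking by ratio (profit/min): grain bowl 15.00, mushroom risotto 9.43, poke bowl 7.83, loaded fries 7.14.
Mushroom risotto + falafel wrap + loaded fries + grain bowl + poke bowl uses 83 of the 84 min and totals 724.
Every other selection either busts 84 min or fails to beat 724.

724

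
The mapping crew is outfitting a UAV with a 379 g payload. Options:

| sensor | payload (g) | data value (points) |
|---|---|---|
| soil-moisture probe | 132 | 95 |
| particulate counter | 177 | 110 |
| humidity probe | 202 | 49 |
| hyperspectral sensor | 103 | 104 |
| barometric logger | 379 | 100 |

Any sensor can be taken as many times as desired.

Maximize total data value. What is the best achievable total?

Ranking by ratio (data value/g): hyperspectral sensor 1.01, soil-moisture probe 0.72, particulate counter 0.62, barometric logger 0.26.
Best packing: 3×hyperspectral sensor — 309 g, 312 total.

312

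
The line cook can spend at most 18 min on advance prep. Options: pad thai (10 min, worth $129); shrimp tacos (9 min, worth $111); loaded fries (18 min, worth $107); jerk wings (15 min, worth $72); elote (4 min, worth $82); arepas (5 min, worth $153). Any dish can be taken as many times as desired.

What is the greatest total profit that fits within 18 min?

470

Ranking by ratio (profit/min): arepas 30.60, elote 20.50, pad thai 12.90, shrimp tacos 12.33.
Taking the top-ratio dishes first gives 3×arepas for 459 (15 min).
Replace arepas with 2×elote: the trade gains 11 net, giving 470 at 18 min.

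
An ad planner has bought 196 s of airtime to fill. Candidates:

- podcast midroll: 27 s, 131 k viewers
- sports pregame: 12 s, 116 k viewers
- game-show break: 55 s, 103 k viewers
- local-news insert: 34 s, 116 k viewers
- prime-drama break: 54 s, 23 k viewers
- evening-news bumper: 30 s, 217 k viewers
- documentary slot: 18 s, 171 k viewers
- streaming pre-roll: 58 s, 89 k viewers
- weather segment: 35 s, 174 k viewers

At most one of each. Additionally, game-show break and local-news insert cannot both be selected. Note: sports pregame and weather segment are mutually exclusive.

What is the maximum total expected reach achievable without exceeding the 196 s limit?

Podcast midroll + sports pregame + local-news insert + evening-news bumper + documentary slot + streaming pre-roll uses 179 of the 196 s and totals 840.
Runner-up podcast midroll + local-news insert + evening-news bumper + documentary slot + weather segment tops out at 809.

840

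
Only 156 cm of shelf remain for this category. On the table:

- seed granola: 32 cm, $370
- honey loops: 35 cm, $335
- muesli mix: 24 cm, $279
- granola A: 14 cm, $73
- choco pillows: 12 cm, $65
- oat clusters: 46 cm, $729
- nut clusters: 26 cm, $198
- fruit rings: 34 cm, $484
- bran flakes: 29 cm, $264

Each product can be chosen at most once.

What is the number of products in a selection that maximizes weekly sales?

Optimal total is 1935.
For example seed granola + muesli mix + granola A + oat clusters + fruit rings achieves it, using 150 cm.
All optima have 5 products.

5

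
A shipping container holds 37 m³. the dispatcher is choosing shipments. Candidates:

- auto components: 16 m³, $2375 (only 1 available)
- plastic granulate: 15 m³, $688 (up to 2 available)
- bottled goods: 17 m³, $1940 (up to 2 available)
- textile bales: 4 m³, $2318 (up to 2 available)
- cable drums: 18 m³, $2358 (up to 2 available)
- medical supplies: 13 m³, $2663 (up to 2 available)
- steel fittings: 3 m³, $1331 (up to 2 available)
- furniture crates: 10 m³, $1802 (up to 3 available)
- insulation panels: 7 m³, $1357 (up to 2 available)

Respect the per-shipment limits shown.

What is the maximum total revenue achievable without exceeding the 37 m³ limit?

11763

Ranking by ratio (revenue/m³): textile bales 579.50, steel fittings 443.67, medical supplies 204.85.
Greedy by ratio would take 2×textile bales + medical supplies + 2×steel fittings + insulation panels: 34 m³ used, total 11318.
Replace insulation panels with furniture crates: the trade gains 445 net, giving 11763 at 37 m³.
Nothing else within 37 m³ beats 11763.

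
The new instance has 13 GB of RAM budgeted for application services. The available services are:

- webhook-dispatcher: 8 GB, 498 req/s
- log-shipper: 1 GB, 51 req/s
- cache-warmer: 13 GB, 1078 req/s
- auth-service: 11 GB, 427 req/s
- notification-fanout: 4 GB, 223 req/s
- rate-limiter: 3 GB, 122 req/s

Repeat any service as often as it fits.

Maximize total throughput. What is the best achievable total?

1078

Taking cache-warmer: 13 GB used, 1078 in throughput.
Nothing else within 13 GB beats 1078.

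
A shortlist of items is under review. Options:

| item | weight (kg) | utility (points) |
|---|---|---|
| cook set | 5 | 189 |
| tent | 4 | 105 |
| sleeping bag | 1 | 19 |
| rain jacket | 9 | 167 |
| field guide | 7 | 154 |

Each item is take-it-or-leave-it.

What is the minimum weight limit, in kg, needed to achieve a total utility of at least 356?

13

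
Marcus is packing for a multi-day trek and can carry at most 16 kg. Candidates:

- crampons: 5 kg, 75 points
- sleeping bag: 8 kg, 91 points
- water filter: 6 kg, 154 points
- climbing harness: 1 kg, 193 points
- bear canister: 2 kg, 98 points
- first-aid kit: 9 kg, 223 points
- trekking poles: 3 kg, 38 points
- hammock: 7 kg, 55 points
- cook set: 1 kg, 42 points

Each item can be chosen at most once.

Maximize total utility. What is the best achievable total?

594

By utility per kg: climbing harness 193.00, bear canister 49.00, cook set 42.00 lead.
Greedy by ratio would take crampons + water filter + climbing harness + bear canister + cook set: 15 kg used, total 562.
Dropping crampons and water filter frees 11 kg; slotting in first-aid kit + trekking poles (12 kg) lifts the total to 594 at 16 kg.
Runner-up water filter + climbing harness + first-aid kit tops out at 570.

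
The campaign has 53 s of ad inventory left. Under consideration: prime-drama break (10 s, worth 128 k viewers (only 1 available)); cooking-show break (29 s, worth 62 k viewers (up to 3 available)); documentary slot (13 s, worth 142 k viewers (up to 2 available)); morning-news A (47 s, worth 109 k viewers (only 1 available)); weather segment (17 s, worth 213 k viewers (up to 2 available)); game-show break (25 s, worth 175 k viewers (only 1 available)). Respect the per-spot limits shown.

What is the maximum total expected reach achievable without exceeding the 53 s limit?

The ratio heuristic lands on prime-drama break + 2×weather segment (554) but leaves 9 s idle.
The 17 s tied up in weather segment is better spent on 2×documentary slot — total rises to 625 (53 s).
Nothing else within 53 s beats 625.

625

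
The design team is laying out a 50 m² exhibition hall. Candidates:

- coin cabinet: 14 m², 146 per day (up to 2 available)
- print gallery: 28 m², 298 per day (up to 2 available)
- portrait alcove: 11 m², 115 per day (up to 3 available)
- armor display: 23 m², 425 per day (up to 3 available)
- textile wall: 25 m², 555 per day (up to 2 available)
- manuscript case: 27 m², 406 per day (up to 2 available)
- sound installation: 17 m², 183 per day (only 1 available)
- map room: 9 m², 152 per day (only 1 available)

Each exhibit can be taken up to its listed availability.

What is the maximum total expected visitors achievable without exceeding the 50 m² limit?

1110

Ranking by ratio (expected visitors/m²): textile wall 22.20, armor display 18.48, map room 16.89, manuscript case 15.04.
Best packing: 2×textile wall — 50 m², 1110 total.
No other feasible combination exceeds 1110.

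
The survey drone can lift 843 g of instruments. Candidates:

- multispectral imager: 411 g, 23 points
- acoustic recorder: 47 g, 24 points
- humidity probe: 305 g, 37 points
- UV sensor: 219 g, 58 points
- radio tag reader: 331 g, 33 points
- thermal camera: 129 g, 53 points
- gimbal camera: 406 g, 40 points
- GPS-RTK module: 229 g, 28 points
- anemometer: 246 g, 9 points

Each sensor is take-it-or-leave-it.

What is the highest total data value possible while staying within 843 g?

Greedy by ratio would take acoustic recorder + UV sensor + thermal camera + GPS-RTK module: 624 g used, total 163.
Dropping GPS-RTK module frees 229 g; slotting in gimbal camera (406 g) lifts the total to 175 at 801 g.
Nothing else within 843 g beats 175.

175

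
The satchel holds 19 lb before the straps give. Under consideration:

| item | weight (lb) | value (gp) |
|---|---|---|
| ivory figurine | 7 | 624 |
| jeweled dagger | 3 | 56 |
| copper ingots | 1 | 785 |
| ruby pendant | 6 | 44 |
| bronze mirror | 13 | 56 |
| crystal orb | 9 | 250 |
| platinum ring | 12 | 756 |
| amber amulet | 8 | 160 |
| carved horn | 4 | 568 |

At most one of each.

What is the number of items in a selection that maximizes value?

3

The maximum value within 19 lb is 2109.
One optimal bundle: copper ingots + platinum ring + carved horn (17 lb).
Every optimal selection uses 3 items.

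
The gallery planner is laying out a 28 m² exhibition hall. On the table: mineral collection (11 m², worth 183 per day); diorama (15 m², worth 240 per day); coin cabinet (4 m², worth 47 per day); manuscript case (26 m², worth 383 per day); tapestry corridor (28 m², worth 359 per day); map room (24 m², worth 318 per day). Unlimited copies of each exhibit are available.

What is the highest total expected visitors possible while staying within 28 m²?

The ratio heuristic lands on 2×mineral collection + coin cabinet (413) but leaves 2 m² idle.
Replace mineral collection and coin cabinet with diorama: the trade gains 10 net, giving 423 at 26 m².
The spare 2 m² is too small for any remaining exhibit, and no exchange beats 423.

423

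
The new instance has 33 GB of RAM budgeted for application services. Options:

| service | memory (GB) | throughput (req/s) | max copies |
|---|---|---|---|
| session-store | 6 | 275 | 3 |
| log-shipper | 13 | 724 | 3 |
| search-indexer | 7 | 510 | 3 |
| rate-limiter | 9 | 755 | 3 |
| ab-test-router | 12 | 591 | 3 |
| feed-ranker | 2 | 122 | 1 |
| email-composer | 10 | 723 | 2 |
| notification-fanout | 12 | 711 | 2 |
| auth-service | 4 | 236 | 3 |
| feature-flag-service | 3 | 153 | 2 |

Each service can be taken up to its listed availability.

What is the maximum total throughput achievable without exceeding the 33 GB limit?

2623

Density check — rate-limiter 83.89, search-indexer 72.86, email-composer 72.30, feed-ranker 61.00 are the best per GB.
Taking 3×rate-limiter + feed-ranker + auth-service: 33 GB used, 2623 in throughput.
Nothing else within 33 GB beats 2623.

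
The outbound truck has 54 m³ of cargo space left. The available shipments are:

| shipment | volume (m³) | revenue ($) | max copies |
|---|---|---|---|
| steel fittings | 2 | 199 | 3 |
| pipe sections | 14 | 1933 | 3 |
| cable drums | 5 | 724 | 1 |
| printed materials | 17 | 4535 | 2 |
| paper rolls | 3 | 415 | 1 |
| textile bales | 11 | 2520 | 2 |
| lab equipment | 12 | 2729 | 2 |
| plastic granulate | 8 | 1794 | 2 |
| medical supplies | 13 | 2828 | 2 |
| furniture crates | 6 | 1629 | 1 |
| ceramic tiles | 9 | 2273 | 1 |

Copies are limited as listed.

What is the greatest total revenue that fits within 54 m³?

Greedy by ratio would take cable drums + 2×printed materials + furniture crates + ceramic tiles: 54 m³ used, total 13696.
The 11 m³ tied up in cable drums and furniture crates is better spent on textile bales — total rises to 13863 (54 m³).
That's the maximum — no swap from here does better than 13863.

13863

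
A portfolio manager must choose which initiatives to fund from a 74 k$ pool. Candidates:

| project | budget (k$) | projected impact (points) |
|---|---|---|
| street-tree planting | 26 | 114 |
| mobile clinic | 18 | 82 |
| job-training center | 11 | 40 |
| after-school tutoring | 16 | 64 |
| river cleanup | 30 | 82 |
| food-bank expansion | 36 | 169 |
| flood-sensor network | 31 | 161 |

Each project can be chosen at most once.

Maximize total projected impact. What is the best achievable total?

339

Taking the top-ratio projects first gives food-bank expansion + flood-sensor network for 330 (67 k$).
The 36 k$ tied up in food-bank expansion is better spent on street-tree planting + after-school tutoring — total rises to 339 (73 k$).
Nothing else within 74 k$ beats 339.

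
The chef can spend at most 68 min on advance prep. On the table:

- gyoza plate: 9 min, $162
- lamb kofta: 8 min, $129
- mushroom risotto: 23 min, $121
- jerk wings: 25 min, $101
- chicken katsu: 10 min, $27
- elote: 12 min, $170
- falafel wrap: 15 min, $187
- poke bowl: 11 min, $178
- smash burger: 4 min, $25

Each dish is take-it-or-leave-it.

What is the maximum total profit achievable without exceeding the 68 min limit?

By profit per min: gyoza plate 18.00, poke bowl 16.18, lamb kofta 16.12, elote 14.17 lead.
The ratio heuristic lands on gyoza plate + lamb kofta + elote + falafel wrap + poke bowl + smash burger (851) but leaves 9 min idle.
Dropping smash burger frees 4 min; slotting in chicken katsu (10 min) lifts the total to 853 at 65 min.
That's the maximum — no swap from here does better than 853.

853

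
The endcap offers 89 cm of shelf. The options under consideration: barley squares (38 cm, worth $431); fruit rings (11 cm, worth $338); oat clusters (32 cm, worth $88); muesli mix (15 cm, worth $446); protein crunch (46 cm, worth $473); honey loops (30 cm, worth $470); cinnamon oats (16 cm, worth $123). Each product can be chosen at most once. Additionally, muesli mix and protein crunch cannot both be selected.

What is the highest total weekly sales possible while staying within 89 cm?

1377

Ranking by ratio (weekly sales/cm): fruit rings 30.73, muesli mix 29.73, honey loops 15.67.
Best packing: fruit rings + muesli mix + honey loops + cinnamon oats — 72 cm, 1377 total.
Runner-up barley squares + muesli mix + honey loops tops out at 1347.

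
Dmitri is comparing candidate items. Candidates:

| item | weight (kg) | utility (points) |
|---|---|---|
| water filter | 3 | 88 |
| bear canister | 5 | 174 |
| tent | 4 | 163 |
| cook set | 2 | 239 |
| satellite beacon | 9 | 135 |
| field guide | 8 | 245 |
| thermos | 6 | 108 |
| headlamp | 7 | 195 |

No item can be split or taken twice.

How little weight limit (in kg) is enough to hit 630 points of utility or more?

14

Minimise kg subject to total utility ≥ 630.
water filter + bear canister + tent + cook set: 664 utility at 14 kg.
Below 14 kg the best achievable stays under 630.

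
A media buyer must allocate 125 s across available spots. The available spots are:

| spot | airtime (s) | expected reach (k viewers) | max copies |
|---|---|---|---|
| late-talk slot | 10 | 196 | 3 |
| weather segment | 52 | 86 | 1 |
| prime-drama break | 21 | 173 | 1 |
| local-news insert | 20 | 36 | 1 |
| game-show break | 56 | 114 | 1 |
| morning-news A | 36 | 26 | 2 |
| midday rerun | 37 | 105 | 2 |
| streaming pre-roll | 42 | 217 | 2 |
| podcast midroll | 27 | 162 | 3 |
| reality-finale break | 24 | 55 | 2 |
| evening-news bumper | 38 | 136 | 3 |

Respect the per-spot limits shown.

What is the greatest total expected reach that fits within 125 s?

Density check — late-talk slot 19.60, prime-drama break 8.24, podcast midroll 6.00 are the best per s.
Greedy by ratio would take 3×late-talk slot + prime-drama break + local-news insert + 2×podcast midroll: 125 s used, total 1121.
The 47 s tied up in local-news insert and podcast midroll is better spent on streaming pre-roll — total rises to 1140 (120 s).
Nothing else within 125 s beats 1140.

1140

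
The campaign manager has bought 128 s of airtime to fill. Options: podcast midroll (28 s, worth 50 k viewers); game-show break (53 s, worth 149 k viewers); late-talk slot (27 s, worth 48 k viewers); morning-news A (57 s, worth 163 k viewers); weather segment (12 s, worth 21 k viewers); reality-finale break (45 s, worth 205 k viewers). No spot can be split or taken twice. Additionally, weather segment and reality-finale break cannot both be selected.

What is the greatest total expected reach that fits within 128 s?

Taking podcast midroll + game-show break + reality-finale break: 126 s used, 404 in expected reach.
An exhaustive check of the 64 subsets confirms 404.

404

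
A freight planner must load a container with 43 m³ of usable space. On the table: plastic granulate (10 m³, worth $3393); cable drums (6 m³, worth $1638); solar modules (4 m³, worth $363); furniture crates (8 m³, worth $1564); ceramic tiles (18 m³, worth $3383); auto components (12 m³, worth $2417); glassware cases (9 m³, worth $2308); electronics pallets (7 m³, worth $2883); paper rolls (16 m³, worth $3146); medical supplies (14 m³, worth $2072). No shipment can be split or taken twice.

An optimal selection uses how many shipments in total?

5

The maximum revenue within 43 m³ is 11895.
For example plastic granulate + cable drums + furniture crates + auto components + electronics pallets achieves it, using 43 m³.
All optima have 5 shipments.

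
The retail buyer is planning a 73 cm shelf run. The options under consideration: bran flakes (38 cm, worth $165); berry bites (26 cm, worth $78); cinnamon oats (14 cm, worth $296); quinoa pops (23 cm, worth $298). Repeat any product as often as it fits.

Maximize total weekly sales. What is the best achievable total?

1480

Ranking by ratio (weekly sales/cm): cinnamon oats 21.14, quinoa pops 12.96, bran flakes 4.34, berry bites 3.00.
Taking 5×cinnamon oats: 70 cm used, 1480 in weekly sales.
That's the maximum — no swap from here does better than 1480.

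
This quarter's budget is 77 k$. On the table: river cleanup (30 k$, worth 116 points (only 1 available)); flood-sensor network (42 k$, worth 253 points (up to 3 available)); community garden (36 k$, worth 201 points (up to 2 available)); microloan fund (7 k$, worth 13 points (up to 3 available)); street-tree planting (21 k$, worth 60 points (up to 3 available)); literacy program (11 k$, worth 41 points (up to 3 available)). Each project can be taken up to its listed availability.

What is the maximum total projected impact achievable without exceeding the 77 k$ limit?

A density-first pass picks river cleanup + flood-sensor network — 369 at 72 k$.
Dropping river cleanup and flood-sensor network frees 72 k$; slotting in 2×community garden (72 k$) lifts the total to 402 at 72 k$.
No other feasible combination exceeds 402.

402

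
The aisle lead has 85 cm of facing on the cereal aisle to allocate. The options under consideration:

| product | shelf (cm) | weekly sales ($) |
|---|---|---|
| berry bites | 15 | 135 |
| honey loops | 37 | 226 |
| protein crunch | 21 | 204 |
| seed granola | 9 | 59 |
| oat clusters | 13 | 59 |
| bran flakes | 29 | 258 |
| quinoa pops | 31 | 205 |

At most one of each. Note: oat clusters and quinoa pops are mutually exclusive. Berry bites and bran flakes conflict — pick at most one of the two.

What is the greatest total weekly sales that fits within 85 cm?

667

Best packing: protein crunch + bran flakes + quinoa pops — 81 cm, 667 total.
An exhaustive check of the 128 subsets confirms 667.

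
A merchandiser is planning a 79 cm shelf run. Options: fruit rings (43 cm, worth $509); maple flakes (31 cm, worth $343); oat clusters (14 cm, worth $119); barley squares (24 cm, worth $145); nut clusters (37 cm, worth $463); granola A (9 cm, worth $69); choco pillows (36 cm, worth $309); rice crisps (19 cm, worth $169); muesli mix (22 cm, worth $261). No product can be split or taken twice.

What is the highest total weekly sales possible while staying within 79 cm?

893

By weekly sales per cm: nut clusters 12.51, muesli mix 11.86, fruit rings 11.84, maple flakes 11.06 lead.
Best packing: nut clusters + rice crisps + muesli mix — 78 cm, 893 total.
The spare 1 cm is too small for any remaining product, and no exchange beats 893.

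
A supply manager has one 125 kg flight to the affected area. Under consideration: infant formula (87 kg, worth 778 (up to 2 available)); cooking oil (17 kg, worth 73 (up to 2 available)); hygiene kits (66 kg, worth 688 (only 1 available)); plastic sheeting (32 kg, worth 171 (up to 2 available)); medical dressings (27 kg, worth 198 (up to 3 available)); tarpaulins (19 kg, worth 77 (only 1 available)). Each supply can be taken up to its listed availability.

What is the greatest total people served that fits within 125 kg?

1084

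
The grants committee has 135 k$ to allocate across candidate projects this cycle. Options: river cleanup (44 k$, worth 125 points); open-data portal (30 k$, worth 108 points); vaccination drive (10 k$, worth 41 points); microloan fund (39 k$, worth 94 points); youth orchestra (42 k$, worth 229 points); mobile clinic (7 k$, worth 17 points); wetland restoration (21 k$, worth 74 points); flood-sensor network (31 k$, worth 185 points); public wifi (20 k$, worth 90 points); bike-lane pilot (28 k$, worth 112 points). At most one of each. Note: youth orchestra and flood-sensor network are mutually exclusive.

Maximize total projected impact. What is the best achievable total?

580

By projected impact per k$: flood-sensor network 5.97, youth orchestra 5.45, public wifi 4.50 lead.
Open-data portal + vaccination drive + youth orchestra + public wifi + bike-lane pilot uses 130 of the 135 k$ and totals 580.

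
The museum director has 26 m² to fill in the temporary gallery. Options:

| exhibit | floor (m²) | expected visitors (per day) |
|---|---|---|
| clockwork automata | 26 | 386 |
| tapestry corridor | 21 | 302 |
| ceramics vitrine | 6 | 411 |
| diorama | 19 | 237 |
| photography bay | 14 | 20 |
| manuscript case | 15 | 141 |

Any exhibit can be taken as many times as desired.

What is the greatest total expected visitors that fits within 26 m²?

1644

Taking 4×ceramics vitrine: 24 m² used, 1644 in expected visitors.
Every other selection either busts 26 m² or fails to beat 1644.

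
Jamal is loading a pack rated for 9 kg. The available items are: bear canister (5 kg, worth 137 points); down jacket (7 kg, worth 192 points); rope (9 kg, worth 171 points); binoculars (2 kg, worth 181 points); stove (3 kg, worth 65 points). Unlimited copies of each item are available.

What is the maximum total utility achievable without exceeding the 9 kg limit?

Best packing: 4×binoculars — 8 kg, 724 total.
Nothing else within 9 kg beats 724.

724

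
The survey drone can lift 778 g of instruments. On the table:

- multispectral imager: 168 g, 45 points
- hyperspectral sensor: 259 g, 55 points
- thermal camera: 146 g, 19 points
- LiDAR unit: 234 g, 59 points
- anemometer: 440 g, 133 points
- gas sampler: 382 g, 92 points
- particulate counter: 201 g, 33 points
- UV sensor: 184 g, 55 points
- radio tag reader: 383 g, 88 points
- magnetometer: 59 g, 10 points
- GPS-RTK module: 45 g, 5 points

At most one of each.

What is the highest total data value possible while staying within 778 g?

207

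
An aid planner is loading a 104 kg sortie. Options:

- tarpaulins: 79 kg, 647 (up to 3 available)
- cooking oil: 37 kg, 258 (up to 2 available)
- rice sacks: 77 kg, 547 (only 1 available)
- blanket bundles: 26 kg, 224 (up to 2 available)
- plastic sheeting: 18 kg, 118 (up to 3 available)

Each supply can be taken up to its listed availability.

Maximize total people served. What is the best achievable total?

771

Filling by ratio: cooking oil + 2×blanket bundles for 706, with 15 kg left unused.
Dropping cooking oil and blanket bundles frees 63 kg; slotting in rice sacks (77 kg) lifts the total to 771 at 103 kg.
The spare 1 kg is too small for any remaining supply, and no exchange beats 771.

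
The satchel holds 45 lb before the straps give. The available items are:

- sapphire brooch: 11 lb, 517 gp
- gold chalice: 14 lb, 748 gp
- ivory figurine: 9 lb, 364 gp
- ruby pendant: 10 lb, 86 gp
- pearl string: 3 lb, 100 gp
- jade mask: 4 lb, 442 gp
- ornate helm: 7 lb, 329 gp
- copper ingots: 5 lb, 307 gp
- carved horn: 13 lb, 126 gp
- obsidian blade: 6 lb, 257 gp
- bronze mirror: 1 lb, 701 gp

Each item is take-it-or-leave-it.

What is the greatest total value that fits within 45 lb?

3144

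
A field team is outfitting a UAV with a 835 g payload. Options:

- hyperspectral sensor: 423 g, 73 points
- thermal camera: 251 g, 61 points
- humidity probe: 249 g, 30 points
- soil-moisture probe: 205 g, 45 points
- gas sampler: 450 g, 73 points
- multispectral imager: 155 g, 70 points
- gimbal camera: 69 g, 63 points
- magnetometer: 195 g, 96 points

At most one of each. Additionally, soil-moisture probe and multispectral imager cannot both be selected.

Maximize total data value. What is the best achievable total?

290

Density check — gimbal camera 0.91, magnetometer 0.49, multispectral imager 0.45, thermal camera 0.24 are the best per g.
Taking thermal camera + multispectral imager + gimbal camera + magnetometer: 670 g used, 290 in data value.
Next best is thermal camera + soil-moisture probe + gimbal camera + magnetometer at 265 (720 g) — short by 25.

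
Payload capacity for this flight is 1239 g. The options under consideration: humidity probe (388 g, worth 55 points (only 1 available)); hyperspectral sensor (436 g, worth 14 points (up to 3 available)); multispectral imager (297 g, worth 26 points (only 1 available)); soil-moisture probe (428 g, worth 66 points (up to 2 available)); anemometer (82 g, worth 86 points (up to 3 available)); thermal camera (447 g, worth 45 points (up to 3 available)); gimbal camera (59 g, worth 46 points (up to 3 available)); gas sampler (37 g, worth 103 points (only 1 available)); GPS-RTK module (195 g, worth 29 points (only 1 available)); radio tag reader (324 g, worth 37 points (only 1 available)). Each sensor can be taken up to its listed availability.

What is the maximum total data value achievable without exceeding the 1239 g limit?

602

The ratio heuristic lands on soil-moisture probe + 3×anemometer + 3×gimbal camera + gas sampler + GPS-RTK module (594) but leaves 156 g idle.
Dropping GPS-RTK module frees 195 g; slotting in radio tag reader (324 g) lifts the total to 602 at 1212 g.
Nothing else within 1239 g beats 602.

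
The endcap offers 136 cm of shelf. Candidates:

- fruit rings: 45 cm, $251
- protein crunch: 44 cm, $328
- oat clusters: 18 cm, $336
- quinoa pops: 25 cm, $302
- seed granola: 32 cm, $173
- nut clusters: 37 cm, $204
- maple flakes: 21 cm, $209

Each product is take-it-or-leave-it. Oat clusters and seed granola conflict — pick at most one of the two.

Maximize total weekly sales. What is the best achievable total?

By weekly sales per cm: oat clusters 18.67, quinoa pops 12.08, maple flakes 9.95, protein crunch 7.45 lead.
Taking the top-ratio products first gives protein crunch + oat clusters + quinoa pops + maple flakes for 1175 (108 cm).
The 21 cm tied up in maple flakes is better spent on fruit rings — total rises to 1217 (132 cm).
The closest alternative, protein crunch + oat clusters + quinoa pops + maple flakes, reaches only 1175.

1217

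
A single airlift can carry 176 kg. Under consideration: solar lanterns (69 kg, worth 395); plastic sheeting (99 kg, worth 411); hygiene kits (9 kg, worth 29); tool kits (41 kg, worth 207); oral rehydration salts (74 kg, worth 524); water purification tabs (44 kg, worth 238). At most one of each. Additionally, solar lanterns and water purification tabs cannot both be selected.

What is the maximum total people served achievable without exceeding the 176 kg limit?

Greedy by ratio would take solar lanterns + hygiene kits + oral rehydration salts: 152 kg used, total 948.
Dropping solar lanterns frees 69 kg; slotting in tool kits + water purification tabs (85 kg) lifts the total to 998 at 168 kg.

998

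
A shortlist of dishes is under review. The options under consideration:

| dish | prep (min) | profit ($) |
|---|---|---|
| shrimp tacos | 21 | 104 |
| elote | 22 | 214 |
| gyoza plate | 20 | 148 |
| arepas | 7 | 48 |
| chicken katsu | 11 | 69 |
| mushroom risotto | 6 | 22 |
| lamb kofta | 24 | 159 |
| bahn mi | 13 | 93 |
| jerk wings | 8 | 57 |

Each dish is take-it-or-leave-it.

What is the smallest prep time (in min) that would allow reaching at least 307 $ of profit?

35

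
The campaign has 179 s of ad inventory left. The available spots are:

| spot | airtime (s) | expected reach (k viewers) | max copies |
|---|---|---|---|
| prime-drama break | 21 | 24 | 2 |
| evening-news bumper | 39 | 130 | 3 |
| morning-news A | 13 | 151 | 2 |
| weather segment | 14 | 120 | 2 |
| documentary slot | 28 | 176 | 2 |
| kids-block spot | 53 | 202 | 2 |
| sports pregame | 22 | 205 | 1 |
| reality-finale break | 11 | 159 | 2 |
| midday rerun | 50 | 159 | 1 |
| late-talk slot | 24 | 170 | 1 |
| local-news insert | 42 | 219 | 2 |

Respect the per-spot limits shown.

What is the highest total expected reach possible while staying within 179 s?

1587

Density check — reality-finale break 14.45, morning-news A 11.62, sports pregame 9.32 are the best per s.
2×morning-news A + 2×weather segment + 2×documentary slot + sports pregame + 2×reality-finale break + late-talk slot uses 178 of the 179 s and totals 1587.
Every other selection either busts 179 s or exceeds an availability limit or fails to beat 1587.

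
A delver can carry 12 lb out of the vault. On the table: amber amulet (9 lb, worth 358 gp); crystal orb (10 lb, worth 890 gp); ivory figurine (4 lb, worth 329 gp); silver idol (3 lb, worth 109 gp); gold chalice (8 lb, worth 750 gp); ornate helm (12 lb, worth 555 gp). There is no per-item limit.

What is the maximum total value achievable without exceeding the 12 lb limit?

1079

By value per lb: gold chalice 93.75, crystal orb 89.00, ivory figurine 82.25, ornate helm 46.25 lead.
Ivory figurine + gold chalice uses 12 of the 12 lb and totals 1079.
No other feasible combination exceeds 1079.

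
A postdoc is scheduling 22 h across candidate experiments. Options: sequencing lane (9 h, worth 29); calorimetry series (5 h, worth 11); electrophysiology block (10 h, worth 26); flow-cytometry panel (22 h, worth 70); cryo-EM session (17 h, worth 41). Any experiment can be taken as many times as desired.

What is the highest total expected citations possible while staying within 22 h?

70

By expected citations per h: sequencing lane 3.22, flow-cytometry panel 3.18, electrophysiology block 2.60, cryo-EM session 2.41 lead.
Filling by ratio: 2×sequencing lane for 58, with 4 h left unused.
Replace 2×sequencing lane with flow-cytometry panel: the trade gains 12 net, giving 70 at 22 h.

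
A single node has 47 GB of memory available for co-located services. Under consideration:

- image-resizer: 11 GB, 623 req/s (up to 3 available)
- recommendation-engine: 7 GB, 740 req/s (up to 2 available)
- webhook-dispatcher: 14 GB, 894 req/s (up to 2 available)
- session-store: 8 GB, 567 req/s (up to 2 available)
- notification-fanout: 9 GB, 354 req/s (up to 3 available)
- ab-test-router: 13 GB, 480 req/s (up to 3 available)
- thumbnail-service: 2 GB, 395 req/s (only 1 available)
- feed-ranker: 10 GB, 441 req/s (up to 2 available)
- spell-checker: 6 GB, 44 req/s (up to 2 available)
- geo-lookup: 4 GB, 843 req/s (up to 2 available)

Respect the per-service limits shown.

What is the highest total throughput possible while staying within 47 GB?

5022

Ranking by ratio (throughput/GB): geo-lookup 210.75, thumbnail-service 197.50, recommendation-engine 105.71, session-store 70.88.
The ratio heuristic lands on 2×recommendation-engine + 2×session-store + thumbnail-service + spell-checker + 2×geo-lookup (4739) but leaves 1 GB idle.
Dropping session-store and spell-checker frees 14 GB; slotting in webhook-dispatcher (14 GB) lifts the total to 5022 at 46 GB.
The spare 1 GB is too small for any remaining service, and no exchange beats 5022.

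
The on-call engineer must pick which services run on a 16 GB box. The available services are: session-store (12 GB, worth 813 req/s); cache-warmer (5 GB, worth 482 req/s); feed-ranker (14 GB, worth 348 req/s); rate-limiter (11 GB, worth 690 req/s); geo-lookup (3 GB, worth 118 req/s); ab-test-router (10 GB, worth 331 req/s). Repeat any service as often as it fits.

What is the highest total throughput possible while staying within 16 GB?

Taking 3×cache-warmer: 15 GB used, 1446 in throughput.
Nothing else within 16 GB beats 1446.

1446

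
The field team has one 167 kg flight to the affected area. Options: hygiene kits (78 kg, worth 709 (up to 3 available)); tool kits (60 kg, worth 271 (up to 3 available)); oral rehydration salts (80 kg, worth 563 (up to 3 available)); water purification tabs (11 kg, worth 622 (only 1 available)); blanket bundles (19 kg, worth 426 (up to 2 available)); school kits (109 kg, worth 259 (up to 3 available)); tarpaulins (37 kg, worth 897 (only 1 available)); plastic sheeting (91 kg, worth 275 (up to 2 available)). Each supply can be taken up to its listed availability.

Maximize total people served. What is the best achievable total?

Best packing: hygiene kits + water purification tabs + 2×blanket bundles + tarpaulins — 164 kg, 3080 total.
Nothing else within 167 kg beats 3080.

3080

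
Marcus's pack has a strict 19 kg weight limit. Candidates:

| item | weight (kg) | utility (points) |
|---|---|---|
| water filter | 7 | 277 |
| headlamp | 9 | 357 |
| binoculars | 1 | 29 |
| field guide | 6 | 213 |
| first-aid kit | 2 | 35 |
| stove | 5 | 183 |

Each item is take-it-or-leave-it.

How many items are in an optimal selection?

The maximum utility within 19 kg is 702.
water filter + binoculars + field guide + stove hits 702 at 19 kg.
All optima have 4 items.

4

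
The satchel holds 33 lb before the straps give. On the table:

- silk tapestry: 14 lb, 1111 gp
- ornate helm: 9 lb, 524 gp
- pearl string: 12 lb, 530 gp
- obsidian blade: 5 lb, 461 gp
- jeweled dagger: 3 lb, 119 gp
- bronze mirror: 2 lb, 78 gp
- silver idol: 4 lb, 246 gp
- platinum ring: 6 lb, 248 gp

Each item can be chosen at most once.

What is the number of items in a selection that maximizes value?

4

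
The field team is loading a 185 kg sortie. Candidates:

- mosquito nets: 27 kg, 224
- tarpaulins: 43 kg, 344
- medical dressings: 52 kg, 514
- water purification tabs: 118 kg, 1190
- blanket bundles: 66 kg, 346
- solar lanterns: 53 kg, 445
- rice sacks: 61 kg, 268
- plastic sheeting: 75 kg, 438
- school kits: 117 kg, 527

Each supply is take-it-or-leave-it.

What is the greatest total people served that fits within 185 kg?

1704

Ranking by ratio (people served/kg): water purification tabs 10.08, medical dressings 9.88, solar lanterns 8.40, mosquito nets 8.30.
Taking medical dressings + water purification tabs: 170 kg used, 1704 in people served.
Next best is water purification tabs + solar lanterns at 1635 (171 kg) — short by 69.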